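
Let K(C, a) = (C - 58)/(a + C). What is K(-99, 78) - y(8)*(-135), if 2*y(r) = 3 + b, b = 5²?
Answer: 39847/21 ≈ 1897.5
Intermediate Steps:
b = 25
y(r) = 14 (y(r) = (3 + 25)/2 = (½)*28 = 14)
K(C, a) = (-58 + C)/(C + a)
K(-99, 78) - y(8)*(-135) = (-58 - 99)/(-99 + 78) - 14*(-135) = -157/(-21) - 1*(-1890) = -1/21*(-157) + 1890 = 157/21 + 1890 = 39847/21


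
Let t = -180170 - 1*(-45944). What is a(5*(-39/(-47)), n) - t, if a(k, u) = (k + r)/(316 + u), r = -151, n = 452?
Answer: 2422507397/18048 ≈ 1.3423e+5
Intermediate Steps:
t = -134226 (t = -180170 + 45944 = -134226)
a(k, u) = (-151 + k)/(316 + u) (a(k, u) = (k - 151)/(316 + u) = (-151 + k)/(316 + u))
a(5*(-39/(-47)), n) - t = (-151 + 5*(-39/(-47)))/(316 + 452) - 1*(-134226) = (-151 + 5*(-39*(-1/47)))/768 + 134226 = (-151 + 5*(39/47))/768 + 134226 = (-151 + 195/47)/768 + 134226 = (1/768)*(-6902/47) + 134226 = -3451/18048 + 134226 = 2422507397/18048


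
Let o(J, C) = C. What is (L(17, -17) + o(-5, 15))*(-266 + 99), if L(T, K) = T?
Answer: -5344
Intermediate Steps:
(L(17, -17) + o(-5, 15))*(-266 + 99) = (17 + 15)*(-266 + 99) = 32*(-167) = -5344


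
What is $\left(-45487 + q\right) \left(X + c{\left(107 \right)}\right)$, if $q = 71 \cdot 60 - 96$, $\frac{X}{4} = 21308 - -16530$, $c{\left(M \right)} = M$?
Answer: $-6258740257$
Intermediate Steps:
$X = 151352$ ($X = 4 \left(21308 - -16530\right) = 4 \left(21308 + 16530\right) = 4 \cdot 37838 = 151352$)
$q = 4164$ ($q = 4260 - 96 = 4164$)
$\left(-45487 + q\right) \left(X + c{\left(107 \right)}\right) = \left(-45487 + 4164\right) \left(151352 + 107\right) = \left(-41323\right) 151459 = -6258740257$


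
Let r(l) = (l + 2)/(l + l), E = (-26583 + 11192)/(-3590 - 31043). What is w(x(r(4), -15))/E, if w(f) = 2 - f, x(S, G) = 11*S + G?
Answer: 1212155/61564 ≈ 19.689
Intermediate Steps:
E = 15391/34633 (E = -15391/(-34633) = -15391*(-1/34633) = 15391/34633 ≈ 0.44440)
r(l) = (2 + l)/(2*l) (r(l) = (2 + l)/((2*l)) = (2 + l)*(1/(2*l)) = (2 + l)/(2*l))
x(S, G) = G + 11*S
w(x(r(4), -15))/E = (2 - (-15 + 11*((½)*(2 + 4)/4)))/(15391/34633) = (2 - (-15 + 11*((½)*(¼)*6)))*(34633/15391) = (2 - (-15 + 11*(¾)))*(34633/15391) = (2 - (-15 + 33/4))*(34633/15391) = (2 - 1*(-27/4))*(34633/15391) = (2 + 27/4)*(34633/15391) = (35/4)*(34633/15391) = 1212155/61564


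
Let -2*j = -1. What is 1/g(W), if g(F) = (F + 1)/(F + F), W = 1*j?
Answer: ⅔ ≈ 0.66667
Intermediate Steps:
j = ½ (j = -½*(-1) = ½ ≈ 0.50000)
W = ½ (W = 1*(½) = ½ ≈ 0.50000)
g(F) = (1 + F)/(2*F) (g(F) = (1 + F)/((2*F)) = (1 + F)*(1/(2*F)) = (1 + F)/(2*F))
1/g(W) = 1/((1 + ½)/(2*(½))) = 1/((½)*2*(3/2)) = 1/(3/2) = ⅔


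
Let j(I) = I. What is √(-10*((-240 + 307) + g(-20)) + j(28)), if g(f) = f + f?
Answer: 11*I*√2 ≈ 15.556*I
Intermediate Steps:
g(f) = 2*f
√(-10*((-240 + 307) + g(-20)) + j(28)) = √(-10*((-240 + 307) + 2*(-20)) + 28) = √(-10*(67 - 40) + 28) = √(-10*27 + 28) = √(-270 + 28) = √(-242) = 11*I*√2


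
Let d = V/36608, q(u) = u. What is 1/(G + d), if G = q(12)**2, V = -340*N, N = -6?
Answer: 4576/659199 ≈ 0.0069418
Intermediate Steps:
V = 2040 (V = -340*(-6) = 2040)
G = 144 (G = 12**2 = 144)
d = 255/4576 (d = 2040/36608 = 2040*(1/36608) = 255/4576 ≈ 0.055726)
1/(G + d) = 1/(144 + 255/4576) = 1/(659199/4576) = 4576/659199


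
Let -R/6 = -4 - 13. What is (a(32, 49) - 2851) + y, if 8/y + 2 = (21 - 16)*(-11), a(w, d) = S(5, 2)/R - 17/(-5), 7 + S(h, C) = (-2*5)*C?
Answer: -27597169/9690 ≈ -2848.0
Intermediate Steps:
S(h, C) = -7 - 10*C (S(h, C) = -7 + (-2*5)*C = -7 - 10*C)
R = 102 (R = -6*(-4 - 13) = -6*(-17) = 102)
a(w, d) = 533/170 (a(w, d) = (-7 - 10*2)/102 - 17/(-5) = (-7 - 20)*(1/102) - 17*(-⅕) = -27*1/102 + 17/5 = -9/34 + 17/5 = 533/170)
y = -8/57 (y = 8/(-2 + (21 - 16)*(-11)) = 8/(-2 + 5*(-11)) = 8/(-2 - 55) = 8/(-57) = 8*(-1/57) = -8/57 ≈ -0.14035)
(a(32, 49) - 2851) + y = (533/170 - 2851) - 8/57 = -484137/170 - 8/57 = -27597169/9690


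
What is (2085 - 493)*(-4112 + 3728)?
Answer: -611328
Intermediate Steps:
(2085 - 493)*(-4112 + 3728) = 1592*(-384) = -611328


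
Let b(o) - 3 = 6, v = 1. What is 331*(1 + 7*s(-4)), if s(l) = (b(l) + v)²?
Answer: 232031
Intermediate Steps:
b(o) = 9 (b(o) = 3 + 6 = 9)
s(l) = 100 (s(l) = (9 + 1)² = 10² = 100)
331*(1 + 7*s(-4)) = 331*(1 + 7*100) = 331*(1 + 700) = 331*701 = 232031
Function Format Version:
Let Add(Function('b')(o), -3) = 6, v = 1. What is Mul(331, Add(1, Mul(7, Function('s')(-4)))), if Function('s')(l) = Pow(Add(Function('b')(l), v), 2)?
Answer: 232031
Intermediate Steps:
Function('b')(o) = 9 (Function('b')(o) = Add(3, 6) = 9)
Function('s')(l) = 100 (Function('s')(l) = Pow(Add(9, 1), 2) = Pow(10, 2) = 100)
Mul(331, Add(1, Mul(7, Function('s')(-4)))) = Mul(331, Add(1, Mul(7, 100))) = Mul(331, Add(1, 700)) = Mul(331, 701) = 232031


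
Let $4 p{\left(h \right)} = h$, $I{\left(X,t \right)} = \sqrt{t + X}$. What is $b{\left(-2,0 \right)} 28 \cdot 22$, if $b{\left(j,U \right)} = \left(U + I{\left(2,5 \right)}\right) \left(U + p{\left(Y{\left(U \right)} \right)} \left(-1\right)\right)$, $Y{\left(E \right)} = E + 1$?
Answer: $- 154 \sqrt{7} \approx -407.45$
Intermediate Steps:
$Y{\left(E \right)} = 1 + E$
$I{\left(X,t \right)} = \sqrt{X + t}$
$p{\left(h \right)} = \frac{h}{4}$
$b{\left(j,U \right)} = \left(- \frac{1}{4} + \frac{3 U}{4}\right) \left(U + \sqrt{7}\right)$ ($b{\left(j,U \right)} = \left(U + \sqrt{2 + 5}\right) \left(U + \frac{1 + U}{4} \left(-1\right)\right) = \left(U + \sqrt{7}\right) \left(U + \left(\frac{1}{4} + \frac{U}{4}\right) \left(-1\right)\right) = \left(U + \sqrt{7}\right) \left(U - \left(\frac{1}{4} + \frac{U}{4}\right)\right) = \left(U + \sqrt{7}\right) \left(- \frac{1}{4} + \frac{3 U}{4}\right) = \left(- \frac{1}{4} + \frac{3 U}{4}\right) \left(U + \sqrt{7}\right)$)
$b{\left(-2,0 \right)} 28 \cdot 22 = \left(\left(- \frac{1}{4}\right) 0 - \frac{\sqrt{7}}{4} + \frac{3 \cdot 0^{2}}{4} + \frac{3}{4} \cdot 0 \sqrt{7}\right) 28 \cdot 22 = \left(0 - \frac{\sqrt{7}}{4} + \frac{3}{4} \cdot 0 + 0\right) 28 \cdot 22 = \left(0 - \frac{\sqrt{7}}{4} + 0 + 0\right) 28 \cdot 22 = - \frac{\sqrt{7}}{4} \cdot 28 \cdot 22 = - 7 \sqrt{7} \cdot 22 = - 154 \sqrt{7}$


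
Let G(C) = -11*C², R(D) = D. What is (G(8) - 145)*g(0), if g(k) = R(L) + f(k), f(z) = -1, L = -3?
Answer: 3396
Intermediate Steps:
g(k) = -4 (g(k) = -3 - 1 = -4)
(G(8) - 145)*g(0) = (-11*8² - 145)*(-4) = (-11*64 - 145)*(-4) = (-704 - 145)*(-4) = -849*(-4) = 3396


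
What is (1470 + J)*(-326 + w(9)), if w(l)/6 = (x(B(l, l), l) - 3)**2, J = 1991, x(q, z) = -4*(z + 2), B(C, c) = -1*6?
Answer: 44743808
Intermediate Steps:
B(C, c) = -6
x(q, z) = -8 - 4*z (x(q, z) = -4*(2 + z) = -8 - 4*z)
w(l) = 6*(-11 - 4*l)**2 (w(l) = 6*((-8 - 4*l) - 3)**2 = 6*(-11 - 4*l)**2)
(1470 + J)*(-326 + w(9)) = (1470 + 1991)*(-326 + 6*(11 + 4*9)**2) = 3461*(-326 + 6*(11 + 36)**2) = 3461*(-326 + 6*47**2) = 3461*(-326 + 6*2209) = 3461*(-326 + 13254) = 3461*12928 = 44743808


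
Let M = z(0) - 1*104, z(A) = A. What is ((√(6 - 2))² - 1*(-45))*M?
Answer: -5096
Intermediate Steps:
M = -104 (M = 0 - 1*104 = 0 - 104 = -104)
((√(6 - 2))² - 1*(-45))*M = ((√(6 - 2))² - 1*(-45))*(-104) = ((√4)² + 45)*(-104) = (2² + 45)*(-104) = (4 + 45)*(-104) = 49*(-104) = -5096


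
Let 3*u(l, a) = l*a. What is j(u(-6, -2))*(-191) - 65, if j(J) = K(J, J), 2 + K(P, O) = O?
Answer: -447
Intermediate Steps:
K(P, O) = -2 + O
u(l, a) = a*l/3 (u(l, a) = (l*a)/3 = (a*l)/3 = a*l/3)
j(J) = -2 + J
j(u(-6, -2))*(-191) - 65 = (-2 + (⅓)*(-2)*(-6))*(-191) - 65 = (-2 + 4)*(-191) - 65 = 2*(-191) - 65 = -382 - 65 = -447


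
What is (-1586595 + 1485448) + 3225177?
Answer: 3124030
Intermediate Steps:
(-1586595 + 1485448) + 3225177 = -101147 + 3225177 = 3124030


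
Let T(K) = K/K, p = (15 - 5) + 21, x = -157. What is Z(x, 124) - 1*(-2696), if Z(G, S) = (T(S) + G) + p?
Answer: 2571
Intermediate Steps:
p = 31 (p = 10 + 21 = 31)
T(K) = 1
Z(G, S) = 32 + G (Z(G, S) = (1 + G) + 31 = 32 + G)
Z(x, 124) - 1*(-2696) = (32 - 157) - 1*(-2696) = -125 + 2696 = 2571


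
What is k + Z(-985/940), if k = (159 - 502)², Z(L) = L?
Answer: 22117815/188 ≈ 1.1765e+5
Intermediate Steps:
k = 117649 (k = (-343)² = 117649)
k + Z(-985/940) = 117649 - 985/940 = 117649 - 985*1/940 = 117649 - 197/188 = 22117815/188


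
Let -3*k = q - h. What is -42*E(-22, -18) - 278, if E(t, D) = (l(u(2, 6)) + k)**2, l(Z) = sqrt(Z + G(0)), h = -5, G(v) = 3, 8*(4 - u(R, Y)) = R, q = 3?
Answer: -5161/6 + 336*sqrt(3) ≈ -278.20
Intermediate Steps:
u(R, Y) = 4 - R/8
l(Z) = sqrt(3 + Z) (l(Z) = sqrt(Z + 3) = sqrt(3 + Z))
k = -8/3 (k = -(3 - 1*(-5))/3 = -(3 + 5)/3 = -1/3*8 = -8/3 ≈ -2.6667)
E(t, D) = (-8/3 + 3*sqrt(3)/2)**2 (E(t, D) = (sqrt(3 + (4 - 1/8*2)) - 8/3)**2 = (sqrt(3 + (4 - 1/4)) - 8/3)**2 = (sqrt(3 + 15/4) - 8/3)**2 = (sqrt(27/4) - 8/3)**2 = (3*sqrt(3)/2 - 8/3)**2 = (-8/3 + 3*sqrt(3)/2)**2)
-42*E(-22, -18) - 278 = -42*(499/36 - 8*sqrt(3)) - 278 = (-3493/6 + 336*sqrt(3)) - 278 = -5161/6 + 336*sqrt(3)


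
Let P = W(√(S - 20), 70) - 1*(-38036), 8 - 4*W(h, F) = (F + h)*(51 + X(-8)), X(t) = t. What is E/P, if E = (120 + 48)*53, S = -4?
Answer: 442653456/1853615045 + 255248*I*√6/1853615045 ≈ 0.23881 + 0.0003373*I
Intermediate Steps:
E = 8904 (E = 168*53 = 8904)
W(h, F) = 2 - 43*F/4 - 43*h/4 (W(h, F) = 2 - (F + h)*(51 - 8)/4 = 2 - (F + h)*43/4 = 2 - (43*F + 43*h)/4 = 2 + (-43*F/4 - 43*h/4) = 2 - 43*F/4 - 43*h/4)
P = 74571/2 - 43*I*√6/2 (P = (2 - 43/4*70 - 43*√(-4 - 20)/4) - 1*(-38036) = (2 - 1505/2 - 43*I*√6/2) + 38036 = (-1501/2 - 43*I*√6/2) + 38036 = 74571/2 - 43*I*√6/2 ≈ 37286.0 - 52.664*I)
E/P = 8904/(74571/2 - 43*I*√6/2)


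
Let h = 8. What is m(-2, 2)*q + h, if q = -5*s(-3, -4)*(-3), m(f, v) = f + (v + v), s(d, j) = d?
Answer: -82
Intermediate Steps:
m(f, v) = f + 2*v
q = -45 (q = -5*(-3)*(-3) = 15*(-3) = -45)
m(-2, 2)*q + h = (-2 + 2*2)*(-45) + 8 = (-2 + 4)*(-45) + 8 = 2*(-45) + 8 = -90 + 8 = -82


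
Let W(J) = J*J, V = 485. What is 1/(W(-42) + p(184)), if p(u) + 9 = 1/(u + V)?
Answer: 669/1174096 ≈ 0.00056980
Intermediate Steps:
p(u) = -9 + 1/(485 + u) (p(u) = -9 + 1/(u + 485) = -9 + 1/(485 + u))
W(J) = J²
1/(W(-42) + p(184)) = 1/((-42)² + (-4364 - 9*184)/(485 + 184)) = 1/(1764 + (-4364 - 1656)/669) = 1/(1764 + (1/669)*(-6020)) = 1/(1764 - 6020/669) = 1/(1174096/669) = 669/1174096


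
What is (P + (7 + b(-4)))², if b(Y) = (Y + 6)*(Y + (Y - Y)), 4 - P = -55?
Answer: 3364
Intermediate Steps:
P = 59 (P = 4 - 1*(-55) = 4 + 55 = 59)
b(Y) = Y*(6 + Y) (b(Y) = (6 + Y)*(Y + 0) = (6 + Y)*Y = Y*(6 + Y))
(P + (7 + b(-4)))² = (59 + (7 - 4*(6 - 4)))² = (59 + (7 - 4*2))² = (59 + (7 - 8))² = (59 - 1)² = 58² = 3364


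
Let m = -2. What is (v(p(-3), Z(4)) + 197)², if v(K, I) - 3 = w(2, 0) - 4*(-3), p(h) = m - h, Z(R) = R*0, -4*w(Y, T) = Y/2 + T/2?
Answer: 717409/16 ≈ 44838.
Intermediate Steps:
w(Y, T) = -T/8 - Y/8 (w(Y, T) = -(Y/2 + T/2)/4 = -(T/2 + Y/2)/4 = -T/8 - Y/8)
Z(R) = 0
p(h) = -2 - h
v(K, I) = 59/4 (v(K, I) = 3 + ((-⅛*0 - ⅛*2) - 4*(-3)) = 3 + ((0 - ¼) + 12) = 3 + (-¼ + 12) = 3 + 47/4 = 59/4)
(v(p(-3), Z(4)) + 197)² = (59/4 + 197)² = (847/4)² = 717409/16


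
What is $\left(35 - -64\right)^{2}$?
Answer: $9801$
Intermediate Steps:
$\left(35 - -64\right)^{2} = \left(35 + 64\right)^{2} = 99^{2} = 9801$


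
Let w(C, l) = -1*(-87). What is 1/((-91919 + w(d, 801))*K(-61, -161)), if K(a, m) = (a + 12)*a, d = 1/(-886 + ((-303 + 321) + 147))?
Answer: -1/274485848 ≈ -3.6432e-9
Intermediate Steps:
d = -1/721 (d = 1/(-886 + (18 + 147)) = 1/(-886 + 165) = 1/(-721) = -1/721 ≈ -0.0013870)
w(C, l) = 87
K(a, m) = a*(12 + a) (K(a, m) = (12 + a)*a = a*(12 + a))
1/((-91919 + w(d, 801))*K(-61, -161)) = 1/((-91919 + 87)*((-61*(12 - 61)))) = 1/((-91832)*((-61*(-49)))) = -1/91832/2989 = -1/91832*1/2989 = -1/274485848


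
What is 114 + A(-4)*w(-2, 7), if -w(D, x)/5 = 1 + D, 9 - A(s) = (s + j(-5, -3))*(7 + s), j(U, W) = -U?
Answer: 144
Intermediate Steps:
A(s) = 9 - (5 + s)*(7 + s) (A(s) = 9 - (s - 1*(-5))*(7 + s) = 9 - (s + 5)*(7 + s) = 9 - (5 + s)*(7 + s))
w(D, x) = -5 - 5*D (w(D, x) = -5*(1 + D) = -5 - 5*D)
114 + A(-4)*w(-2, 7) = 114 + (-26 - 1*(-4)² - 12*(-4))*(-5 - 5*(-2)) = 114 + (-26 - 1*16 + 48)*(-5 + 10) = 114 + (-26 - 16 + 48)*5 = 114 + 6*5 = 114 + 30 = 144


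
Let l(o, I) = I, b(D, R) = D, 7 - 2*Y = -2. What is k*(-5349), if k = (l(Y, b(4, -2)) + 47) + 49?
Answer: -534900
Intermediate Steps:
Y = 9/2 (Y = 7/2 - ½*(-2) = 7/2 + 1 = 9/2 ≈ 4.5000)
k = 100 (k = (4 + 47) + 49 = 51 + 49 = 100)
k*(-5349) = 100*(-5349) = -534900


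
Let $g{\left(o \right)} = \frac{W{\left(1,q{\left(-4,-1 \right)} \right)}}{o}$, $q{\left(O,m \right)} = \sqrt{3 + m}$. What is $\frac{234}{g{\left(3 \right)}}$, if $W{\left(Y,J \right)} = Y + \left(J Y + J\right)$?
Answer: $- \frac{702}{7} + \frac{1404 \sqrt{2}}{7} \approx 183.37$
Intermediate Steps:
$W{\left(Y,J \right)} = J + Y + J Y$ ($W{\left(Y,J \right)} = Y + \left(J + J Y\right) = J + Y + J Y$)
$g{\left(o \right)} = \frac{1 + 2 \sqrt{2}}{o}$ ($g{\left(o \right)} = \frac{\sqrt{3 - 1} + 1 + \sqrt{3 - 1} \cdot 1}{o} = \frac{\sqrt{2} + 1 + \sqrt{2} \cdot 1}{o} = \frac{\sqrt{2} + 1 + \sqrt{2}}{o} = \frac{1 + 2 \sqrt{2}}{o}$)
$\frac{234}{g{\left(3 \right)}} = \frac{234}{\frac{1}{3} \left(1 + 2 \sqrt{2}\right)} = \frac{234}{\frac{1}{3} + \frac{2 \sqrt{2}}{3}}$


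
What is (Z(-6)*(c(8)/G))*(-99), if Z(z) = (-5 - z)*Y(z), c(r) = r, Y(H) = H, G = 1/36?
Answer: 171072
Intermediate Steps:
G = 1/36 ≈ 0.027778
Z(z) = z*(-5 - z) (Z(z) = (-5 - z)*z = z*(-5 - z))
(Z(-6)*(c(8)/G))*(-99) = ((-1*(-6)*(5 - 6))*(8/(1/36)))*(-99) = ((-1*(-6)*(-1))*(8*36))*(-99) = -6*288*(-99) = -1728*(-99) = 171072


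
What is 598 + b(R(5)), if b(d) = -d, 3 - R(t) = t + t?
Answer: 605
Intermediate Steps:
R(t) = 3 - 2*t (R(t) = 3 - (t + t) = 3 - 2*t)
598 + b(R(5)) = 598 - (3 - 2*5) = 598 - (3 - 10) = 598 - 1*(-7) = 598 + 7 = 605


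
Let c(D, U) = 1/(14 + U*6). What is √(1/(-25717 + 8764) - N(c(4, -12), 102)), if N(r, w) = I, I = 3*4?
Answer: I*√3448867461/16953 ≈ 3.4641*I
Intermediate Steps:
I = 12
c(D, U) = 1/(14 + 6*U)
N(r, w) = 12
√(1/(-25717 + 8764) - N(c(4, -12), 102)) = √(1/(-25717 + 8764) - 1*12) = √(1/(-16953) - 12) = √(-1/16953 - 12) = √(-203437/16953) = I*√3448867461/16953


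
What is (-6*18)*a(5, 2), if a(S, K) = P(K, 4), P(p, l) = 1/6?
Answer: -18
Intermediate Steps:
P(p, l) = ⅙
a(S, K) = ⅙
(-6*18)*a(5, 2) = -6*18*(⅙) = -108*⅙ = -18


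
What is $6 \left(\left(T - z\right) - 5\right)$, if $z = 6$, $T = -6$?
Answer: $-102$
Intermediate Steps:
$6 \left(\left(T - z\right) - 5\right) = 6 \left(\left(-6 - 6\right) - 5\right) = 6 \left(-12 - 5\right) = 6 \left(-17\right) = -102$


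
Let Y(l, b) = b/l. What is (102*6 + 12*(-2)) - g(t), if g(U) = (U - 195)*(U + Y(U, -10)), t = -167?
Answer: -9994002/167 ≈ -59844.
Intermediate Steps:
g(U) = (-195 + U)*(U - 10/U) (g(U) = (U - 195)*(U - 10/U) = (-195 + U)*(U - 10/U))
(102*6 + 12*(-2)) - g(t) = (102*6 + 12*(-2)) - (-10 + (-167)**2 - 195*(-167) + 1950/(-167)) = (612 - 24) - (-10 + 27889 + 32565 + 1950*(-1/167)) = 588 - (-10 + 27889 + 32565 - 1950/167) = 588 - 1*10092198/167 = 588 - 10092198/167 = -9994002/167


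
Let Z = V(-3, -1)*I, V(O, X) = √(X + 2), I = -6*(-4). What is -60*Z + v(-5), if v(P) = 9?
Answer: -1431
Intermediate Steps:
I = 24
V(O, X) = √(2 + X)
Z = 24 (Z = √(2 - 1)*24 = √1*24 = 1*24 = 24)
-60*Z + v(-5) = -60*24 + 9 = -1440 + 9 = -1431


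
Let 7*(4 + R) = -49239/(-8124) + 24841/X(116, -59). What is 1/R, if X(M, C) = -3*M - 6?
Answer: -3355212/44150461 ≈ -0.075995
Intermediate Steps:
X(M, C) = -6 - 3*M
R = -44150461/3355212 (R = -4 + (-49239/(-8124) + 24841/(-6 - 3*116))/7 = -4 + (-49239*(-1/8124) + 24841/(-6 - 348))/7 = -4 + (16413/2708 + 24841/(-354))/7 = -4 + (16413/2708 + 24841*(-1/354))/7 = -4 + (16413/2708 - 24841/354)/7 = -4 + (⅐)*(-30729613/479316) = -4 - 30729613/3355212 = -44150461/3355212 ≈ -13.159)
1/R = 1/(-44150461/3355212) = -3355212/44150461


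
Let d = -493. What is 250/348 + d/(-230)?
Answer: 28633/10005 ≈ 2.8619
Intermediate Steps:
250/348 + d/(-230) = 250/348 - 493/(-230) = 250*(1/348) - 493*(-1/230) = 125/174 + 493/230 = 28633/10005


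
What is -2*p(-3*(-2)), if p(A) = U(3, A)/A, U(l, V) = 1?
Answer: -1/3 ≈ -0.33333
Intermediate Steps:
p(A) = 1/A
-2*p(-3*(-2)) = -2/((-3*(-2))) = -2/((-1*(-6))) = -2/6 = -2*1/6 = -1/3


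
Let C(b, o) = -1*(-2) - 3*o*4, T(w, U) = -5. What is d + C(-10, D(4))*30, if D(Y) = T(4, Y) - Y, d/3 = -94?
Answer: 3018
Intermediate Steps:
d = -282 (d = 3*(-94) = -282)
D(Y) = -5 - Y
C(b, o) = 2 - 12*o
d + C(-10, D(4))*30 = -282 + (2 - 12*(-5 - 1*4))*30 = -282 + (2 - 12*(-5 - 4))*30 = -282 + (2 - 12*(-9))*30 = -282 + (2 + 108)*30 = -282 + 110*30 = -282 + 3300 = 3018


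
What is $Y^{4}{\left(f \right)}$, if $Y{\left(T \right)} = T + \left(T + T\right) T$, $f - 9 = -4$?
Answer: $9150625$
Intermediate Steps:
$f = 5$ ($f = 9 - 4 = 5$)
$Y{\left(T \right)} = T + 2 T^{2}$ ($Y{\left(T \right)} = T + 2 T T = T + 2 T^{2}$)
$Y^{4}{\left(f \right)} = \left(5 \left(1 + 2 \cdot 5\right)\right)^{4} = \left(5 \left(1 + 10\right)\right)^{4} = \left(5 \cdot 11\right)^{4} = 55^{4} = 9150625$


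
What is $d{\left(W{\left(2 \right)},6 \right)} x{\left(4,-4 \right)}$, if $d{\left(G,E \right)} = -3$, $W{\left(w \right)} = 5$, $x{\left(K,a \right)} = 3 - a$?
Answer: $-21$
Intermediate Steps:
$d{\left(W{\left(2 \right)},6 \right)} x{\left(4,-4 \right)} = - 3 \left(3 - -4\right) = - 3 \left(3 + 4\right) = \left(-3\right) 7 = -21$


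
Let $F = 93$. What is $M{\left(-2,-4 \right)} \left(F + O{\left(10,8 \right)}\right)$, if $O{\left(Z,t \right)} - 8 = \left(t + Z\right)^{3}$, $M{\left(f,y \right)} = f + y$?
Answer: $-35598$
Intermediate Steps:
$O{\left(Z,t \right)} = 8 + \left(Z + t\right)^{3}$ ($O{\left(Z,t \right)} = 8 + \left(t + Z\right)^{3} = 8 + \left(Z + t\right)^{3}$)
$M{\left(-2,-4 \right)} \left(F + O{\left(10,8 \right)}\right) = \left(-2 - 4\right) \left(93 + \left(8 + \left(10 + 8\right)^{3}\right)\right) = - 6 \left(93 + \left(8 + 18^{3}\right)\right) = - 6 \left(93 + \left(8 + 5832\right)\right) = - 6 \left(93 + 5840\right) = \left(-6\right) 5933 = -35598$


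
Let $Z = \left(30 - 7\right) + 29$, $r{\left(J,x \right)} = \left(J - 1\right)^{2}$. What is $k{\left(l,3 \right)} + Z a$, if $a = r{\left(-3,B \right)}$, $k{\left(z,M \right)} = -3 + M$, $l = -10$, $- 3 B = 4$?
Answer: $832$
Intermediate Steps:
$B = - \frac{4}{3}$ ($B = \left(- \frac{1}{3}\right) 4 = - \frac{4}{3} \approx -1.3333$)
$r{\left(J,x \right)} = \left(-1 + J\right)^{2}$
$a = 16$ ($a = \left(-1 - 3\right)^{2} = \left(-4\right)^{2} = 16$)
$Z = 52$ ($Z = 23 + 29 = 52$)
$k{\left(l,3 \right)} + Z a = \left(-3 + 3\right) + 52 \cdot 16 = 0 + 832 = 832$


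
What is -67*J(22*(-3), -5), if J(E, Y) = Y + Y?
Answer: 670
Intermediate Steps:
J(E, Y) = 2*Y
-67*J(22*(-3), -5) = -134*(-5) = -67*(-10) = 670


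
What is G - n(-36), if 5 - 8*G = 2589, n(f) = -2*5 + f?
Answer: -277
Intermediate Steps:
n(f) = -10 + f
G = -323 (G = 5/8 - 1/8*2589 = 5/8 - 2589/8 = -323)
G - n(-36) = -323 - (-10 - 36) = -323 - 1*(-46) = -323 + 46 = -277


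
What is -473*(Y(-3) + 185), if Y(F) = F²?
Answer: -91762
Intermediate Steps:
-473*(Y(-3) + 185) = -473*((-3)² + 185) = -473*(9 + 185) = -473*194 = -91762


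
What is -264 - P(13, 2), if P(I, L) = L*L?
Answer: -268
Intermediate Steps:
P(I, L) = L²
-264 - P(13, 2) = -264 - 1*2² = -264 - 1*4 = -264 - 4 = -268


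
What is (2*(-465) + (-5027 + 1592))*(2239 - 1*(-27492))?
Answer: -129775815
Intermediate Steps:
(2*(-465) + (-5027 + 1592))*(2239 - 1*(-27492)) = (-930 - 3435)*(2239 + 27492) = -4365*29731 = -129775815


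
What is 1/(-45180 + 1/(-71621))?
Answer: -71621/3235836781 ≈ -2.2134e-5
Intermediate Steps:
1/(-45180 + 1/(-71621)) = 1/(-45180 - 1/71621) = 1/(-3235836781/71621) = -71621/3235836781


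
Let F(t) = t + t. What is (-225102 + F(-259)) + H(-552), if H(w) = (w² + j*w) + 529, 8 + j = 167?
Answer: -8155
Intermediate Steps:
j = 159 (j = -8 + 167 = 159)
F(t) = 2*t
H(w) = 529 + w² + 159*w (H(w) = (w² + 159*w) + 529 = 529 + w² + 159*w)
(-225102 + F(-259)) + H(-552) = (-225102 + 2*(-259)) + (529 + (-552)² + 159*(-552)) = (-225102 - 518) + (529 + 304704 - 87768) = -225620 + 217465 = -8155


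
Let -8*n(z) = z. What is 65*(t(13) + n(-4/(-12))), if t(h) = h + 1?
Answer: 21775/24 ≈ 907.29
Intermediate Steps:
n(z) = -z/8
t(h) = 1 + h
65*(t(13) + n(-4/(-12))) = 65*((1 + 13) - (-1)/(2*(-12))) = 65*(14 - (-1)*(-1)/(2*12)) = 65*(14 - ⅛*⅓) = 65*(14 - 1/24) = 65*(335/24) = 21775/24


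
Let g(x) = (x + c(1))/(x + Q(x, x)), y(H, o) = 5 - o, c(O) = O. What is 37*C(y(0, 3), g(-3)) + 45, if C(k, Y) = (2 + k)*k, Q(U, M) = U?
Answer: 341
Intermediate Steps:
g(x) = (1 + x)/(2*x) (g(x) = (x + 1)/(x + x) = (1 + x)/((2*x)) = (1 + x)*(1/(2*x)) = (1 + x)/(2*x))
C(k, Y) = k*(2 + k)
37*C(y(0, 3), g(-3)) + 45 = 37*((5 - 1*3)*(2 + (5 - 1*3))) + 45 = 37*((5 - 3)*(2 + (5 - 3))) + 45 = 37*(2*(2 + 2)) + 45 = 37*(2*4) + 45 = 37*8 + 45 = 296 + 45 = 341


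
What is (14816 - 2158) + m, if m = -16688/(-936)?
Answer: 1483072/117 ≈ 12676.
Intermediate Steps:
m = 2086/117 (m = -16688*(-1/936) = 2086/117 ≈ 17.829)
(14816 - 2158) + m = (14816 - 2158) + 2086/117 = 12658 + 2086/117 = 1483072/117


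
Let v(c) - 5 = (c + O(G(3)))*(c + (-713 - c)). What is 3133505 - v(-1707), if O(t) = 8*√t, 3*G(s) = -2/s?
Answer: 1916409 + 5704*I*√2/3 ≈ 1.9164e+6 + 2688.9*I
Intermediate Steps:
G(s) = -2/(3*s) (G(s) = (-2/s)/3 = -2/(3*s))
v(c) = 5 - 713*c - 5704*I*√2/3 (v(c) = 5 + (c + 8*√(-⅔/3))*(c + (-713 - c)) = 5 + (c + 8*√(-⅔*⅓))*(-713) = 5 + (c + 8*√(-2/9))*(-713) = 5 + (c + 8*(I*√2/3))*(-713) = 5 + (c + 8*I*√2/3)*(-713) = 5 + (-713*c - 5704*I*√2/3) = 5 - 713*c - 5704*I*√2/3)
3133505 - v(-1707) = 3133505 - (5 - 713*(-1707) - 5704*I*√2/3) = 3133505 - (5 + 1217091 - 5704*I*√2/3) = 3133505 - (1217096 - 5704*I*√2/3) = 3133505 + (-1217096 + 5704*I*√2/3) = 1916409 + 5704*I*√2/3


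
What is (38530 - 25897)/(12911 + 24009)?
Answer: 12633/36920 ≈ 0.34217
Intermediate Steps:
(38530 - 25897)/(12911 + 24009) = 12633/36920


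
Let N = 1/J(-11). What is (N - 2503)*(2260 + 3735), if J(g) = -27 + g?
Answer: -570214425/38 ≈ -1.5006e+7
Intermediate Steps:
N = -1/38 (N = 1/(-27 - 11) = 1/(-38) = -1/38 ≈ -0.026316)
(N - 2503)*(2260 + 3735) = (-1/38 - 2503)*(2260 + 3735) = -95115/38*5995 = -570214425/38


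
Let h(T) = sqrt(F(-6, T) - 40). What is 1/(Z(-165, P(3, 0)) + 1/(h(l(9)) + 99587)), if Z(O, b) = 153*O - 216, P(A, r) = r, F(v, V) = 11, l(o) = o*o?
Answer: (-sqrt(29) + 99587*I)/(-2535584606*I + 25461*sqrt(29)) ≈ -3.9276e-5 + 1.7347e-18*I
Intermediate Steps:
l(o) = o**2
Z(O, b) = -216 + 153*O
h(T) = I*sqrt(29) (h(T) = sqrt(11 - 40) = sqrt(-29) = I*sqrt(29))
1/(Z(-165, P(3, 0)) + 1/(h(l(9)) + 99587)) = 1/((-216 + 153*(-165)) + 1/(I*sqrt(29) + 99587)) = 1/((-216 - 25245) + 1/(99587 + I*sqrt(29))) = 1/(-25461 + 1/(99587 + I*sqrt(29)))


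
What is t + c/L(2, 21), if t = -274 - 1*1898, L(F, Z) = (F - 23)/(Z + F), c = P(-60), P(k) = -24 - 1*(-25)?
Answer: -45635/21 ≈ -2173.1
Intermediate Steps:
P(k) = 1 (P(k) = -24 + 25 = 1)
c = 1
L(F, Z) = (-23 + F)/(F + Z)
t = -2172 (t = -274 - 1898 = -2172)
t + c/L(2, 21) = -2172 + 1/((-23 + 2)/(2 + 21)) = -2172 + 1/(-21/23) = -2172 + 1*(-23/21) = -2172 - 23/21 = -45635/21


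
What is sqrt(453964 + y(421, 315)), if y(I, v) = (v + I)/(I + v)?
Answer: sqrt(453965) ≈ 673.77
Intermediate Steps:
y(I, v) = 1 (y(I, v) = (I + v)/(I + v) = 1)
sqrt(453964 + y(421, 315)) = sqrt(453964 + 1) = sqrt(453965)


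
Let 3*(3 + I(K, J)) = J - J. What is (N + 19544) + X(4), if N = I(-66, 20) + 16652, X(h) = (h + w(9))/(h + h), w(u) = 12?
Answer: 36195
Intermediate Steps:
I(K, J) = -3 (I(K, J) = -3 + (J - J)/3 = -3 + (1/3)*0 = -3 + 0 = -3)
X(h) = (12 + h)/(2*h) (X(h) = (h + 12)/(h + h) = (12 + h)/((2*h)) = (12 + h)*(1/(2*h)) = (12 + h)/(2*h))
N = 16649 (N = -3 + 16652 = 16649)
(N + 19544) + X(4) = (16649 + 19544) + (1/2)*(12 + 4)/4 = 36193 + (1/2)*(1/4)*16 = 36193 + 2 = 36195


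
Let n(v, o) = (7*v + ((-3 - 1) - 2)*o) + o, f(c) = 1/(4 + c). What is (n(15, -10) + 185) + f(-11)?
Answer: 2379/7 ≈ 339.86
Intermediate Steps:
n(v, o) = -5*o + 7*v (n(v, o) = (7*v + (-4 - 2)*o) + o = (7*v - 6*o) + o = (-6*o + 7*v) + o = -5*o + 7*v)
(n(15, -10) + 185) + f(-11) = ((-5*(-10) + 7*15) + 185) + 1/(4 - 11) = ((50 + 105) + 185) + 1/(-7) = (155 + 185) - ⅐ = 340 - ⅐ = 2379/7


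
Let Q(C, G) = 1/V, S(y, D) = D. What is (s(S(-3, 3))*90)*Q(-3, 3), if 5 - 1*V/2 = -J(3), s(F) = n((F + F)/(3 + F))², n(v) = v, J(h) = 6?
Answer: 45/11 ≈ 4.0909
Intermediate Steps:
s(F) = 4*F²/(3 + F)² (s(F) = ((F + F)/(3 + F))² = ((2*F)/(3 + F))² = (2*F/(3 + F))² = 4*F²/(3 + F)²)
V = 22 (V = 10 - (-2)*6 = 10 - 2*(-6) = 10 + 12 = 22)
Q(C, G) = 1/22
(s(S(-3, 3))*90)*Q(-3, 3) = ((4*3²/(3 + 3)²)*90)*(1/22) = ((4*9/6²)*90)*(1/22) = ((4*9*(1/36))*90)*(1/22) = (1*90)*(1/22) = 90*(1/22) = 45/11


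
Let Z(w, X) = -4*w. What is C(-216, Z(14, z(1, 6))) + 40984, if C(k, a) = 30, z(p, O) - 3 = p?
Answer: 41014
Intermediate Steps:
z(p, O) = 3 + p
C(-216, Z(14, z(1, 6))) + 40984 = 30 + 40984 = 41014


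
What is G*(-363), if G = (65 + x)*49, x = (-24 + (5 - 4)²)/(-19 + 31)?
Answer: -4488253/4 ≈ -1.1221e+6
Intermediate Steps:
x = -23/12 (x = (-24 + 1²)/12 = (-24 + 1)*(1/12) = -23*1/12 = -23/12 ≈ -1.9167)
G = 37093/12 (G = (65 - 23/12)*49 = (757/12)*49 = 37093/12 ≈ 3091.1)
G*(-363) = (37093/12)*(-363) = -4488253/4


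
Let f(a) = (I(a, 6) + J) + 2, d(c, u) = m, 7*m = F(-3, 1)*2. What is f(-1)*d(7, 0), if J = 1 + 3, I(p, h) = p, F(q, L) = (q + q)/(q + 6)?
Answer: -20/7 ≈ -2.8571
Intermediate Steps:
F(q, L) = 2*q/(6 + q) (F(q, L) = (2*q)/(6 + q) = 2*q/(6 + q))
m = -4/7 (m = ((2*(-3)/(6 - 3))*2)/7 = ((2*(-3)/3)*2)/7 = ((2*(-3)*(⅓))*2)/7 = (-2*2)/7 = (⅐)*(-4) = -4/7 ≈ -0.57143)
d(c, u) = -4/7
J = 4
f(a) = 6 + a (f(a) = (a + 4) + 2 = (4 + a) + 2 = 6 + a)
f(-1)*d(7, 0) = (6 - 1)*(-4/7) = 5*(-4/7) = -20/7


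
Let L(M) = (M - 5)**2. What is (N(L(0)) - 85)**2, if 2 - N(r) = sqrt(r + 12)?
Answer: (83 + sqrt(37))**2 ≈ 7935.7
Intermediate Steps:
L(M) = (-5 + M)**2
N(r) = 2 - sqrt(12 + r) (N(r) = 2 - sqrt(r + 12) = 2 - sqrt(12 + r))
(N(L(0)) - 85)**2 = ((2 - sqrt(12 + (-5 + 0)**2)) - 85)**2 = ((2 - sqrt(12 + (-5)**2)) - 85)**2 = ((2 - sqrt(12 + 25)) - 85)**2 = ((2 - sqrt(37)) - 85)**2 = (-83 - sqrt(37))**2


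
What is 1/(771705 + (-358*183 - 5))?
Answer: 1/706186 ≈ 1.4161e-6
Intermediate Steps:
1/(771705 + (-358*183 - 5)) = 1/(771705 + (-65514 - 5)) = 1/(771705 - 65519) = 1/706186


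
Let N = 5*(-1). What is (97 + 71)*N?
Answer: -840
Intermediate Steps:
N = -5
(97 + 71)*N = (97 + 71)*(-5) = 168*(-5) = -840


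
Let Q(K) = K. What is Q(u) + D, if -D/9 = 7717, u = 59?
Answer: -69394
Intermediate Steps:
D = -69453 (D = -9*7717 = -69453)
Q(u) + D = 59 - 69453 = -69394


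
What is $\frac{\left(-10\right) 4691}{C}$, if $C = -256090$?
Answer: $\frac{4691}{25609} \approx 0.18318$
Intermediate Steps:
$\frac{\left(-10\right) 4691}{C} = \frac{\left(-10\right) 4691}{-256090} = \left(-46910\right) \left(- \frac{1}{256090}\right) = \frac{4691}{25609}$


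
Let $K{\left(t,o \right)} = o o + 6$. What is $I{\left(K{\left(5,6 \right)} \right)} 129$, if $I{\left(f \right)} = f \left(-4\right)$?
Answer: $-21672$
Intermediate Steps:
$K{\left(t,o \right)} = 6 + o^{2}$ ($K{\left(t,o \right)} = o^{2} + 6 = 6 + o^{2}$)
$I{\left(f \right)} = - 4 f$
$I{\left(K{\left(5,6 \right)} \right)} 129 = - 4 \left(6 + 6^{2}\right) 129 = - 4 \left(6 + 36\right) 129 = \left(-4\right) 42 \cdot 129 = \left(-168\right) 129 = -21672$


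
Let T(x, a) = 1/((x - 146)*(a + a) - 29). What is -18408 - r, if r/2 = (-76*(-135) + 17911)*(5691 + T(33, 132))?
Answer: -736557692476/2297 ≈ -3.2066e+8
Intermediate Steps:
T(x, a) = 1/(-29 + 2*a*(-146 + x)) (T(x, a) = 1/((-146 + x)*(2*a) - 29) = 1/(2*a*(-146 + x) - 29) = 1/(-29 + 2*a*(-146 + x)))
r = 736515409300/2297 (r = 2*((-76*(-135) + 17911)*(5691 + 1/(-29 - 292*132 + 2*132*33))) = 2*((10260 + 17911)*(5691 + 1/(-29 - 38544 + 8712))) = 2*(28171*(5691 + 1/(-29861))) = 2*(28171*(5691 - 1/29861)) = 2*(28171*(169938950/29861)) = 2*(368257704650/2297) = 736515409300/2297 ≈ 3.2064e+8)
-18408 - r = -18408 - 1*736515409300/2297 = -18408 - 736515409300/2297 = -736557692476/2297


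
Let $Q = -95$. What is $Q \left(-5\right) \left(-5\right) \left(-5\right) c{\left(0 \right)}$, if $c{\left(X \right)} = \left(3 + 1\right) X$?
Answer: $0$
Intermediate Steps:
$c{\left(X \right)} = 4 X$
$Q \left(-5\right) \left(-5\right) \left(-5\right) c{\left(0 \right)} = - 95 \left(-5\right) \left(-5\right) \left(-5\right) 4 \cdot 0 = - 95 \cdot 25 \left(-5\right) 0 = - 95 \left(\left(-125\right) 0\right) = \left(-95\right) 0 = 0$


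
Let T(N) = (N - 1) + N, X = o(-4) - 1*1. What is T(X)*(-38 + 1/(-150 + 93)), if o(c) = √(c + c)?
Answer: 2167/19 - 8668*I*√2/57 ≈ 114.05 - 215.06*I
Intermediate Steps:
o(c) = √2*√c (o(c) = √(2*c) = √2*√c)
X = -1 + 2*I*√2 (X = √2*√(-4) - 1*1 = √2*(2*I) - 1 = 2*I*√2 - 1 = -1 + 2*I*√2 ≈ -1.0 + 2.8284*I)
T(N) = -1 + 2*N (T(N) = (-1 + N) + N = -1 + 2*N)
T(X)*(-38 + 1/(-150 + 93)) = (-1 + 2*(-1 + 2*I*√2))*(-38 + 1/(-150 + 93)) = (-1 + (-2 + 4*I*√2))*(-38 + 1/(-57)) = (-3 + 4*I*√2)*(-38 - 1/57) = (-3 + 4*I*√2)*(-2167/57) = 2167/19 - 8668*I*√2/57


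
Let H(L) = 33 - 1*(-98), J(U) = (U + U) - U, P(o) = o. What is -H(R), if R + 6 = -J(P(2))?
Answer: -131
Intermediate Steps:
J(U) = U (J(U) = 2*U - U = U)
R = -8 (R = -6 - 1*2 = -6 - 2 = -8)
H(L) = 131 (H(L) = 33 + 98 = 131)
-H(R) = -1*131 = -131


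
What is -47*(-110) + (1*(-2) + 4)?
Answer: 5172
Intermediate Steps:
-47*(-110) + (1*(-2) + 4) = 5170 + (-2 + 4) = 5170 + 2 = 5172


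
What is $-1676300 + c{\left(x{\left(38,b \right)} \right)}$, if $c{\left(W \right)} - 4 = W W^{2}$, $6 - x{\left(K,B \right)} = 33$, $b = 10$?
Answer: $-1695979$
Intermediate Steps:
$x{\left(K,B \right)} = -27$ ($x{\left(K,B \right)} = 6 - 33 = -27$)
$c{\left(W \right)} = 4 + W^{3}$ ($c{\left(W \right)} = 4 + W W^{2} = 4 + W^{3}$)
$-1676300 + c{\left(x{\left(38,b \right)} \right)} = -1676300 + \left(4 + \left(-27\right)^{3}\right) = -1676300 + \left(4 - 19683\right) = -1676300 - 19679 = -1695979$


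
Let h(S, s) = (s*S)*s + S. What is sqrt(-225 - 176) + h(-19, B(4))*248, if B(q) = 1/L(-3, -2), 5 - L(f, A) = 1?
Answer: -10013/2 + I*sqrt(401) ≈ -5006.5 + 20.025*I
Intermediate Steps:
L(f, A) = 4 (L(f, A) = 5 - 1*1 = 5 - 1 = 4)
B(q) = 1/4
h(S, s) = S + S*s**2 (h(S, s) = (S*s)*s + S = S*s**2 + S = S + S*s**2)
sqrt(-225 - 176) + h(-19, B(4))*248 = sqrt(-225 - 176) - 19*(1 + (1/4)**2)*248 = sqrt(-401) - 19*(1 + 1/16)*248 = I*sqrt(401) - 19*17/16*248 = I*sqrt(401) - 323/16*248 = I*sqrt(401) - 10013/2 = -10013/2 + I*sqrt(401)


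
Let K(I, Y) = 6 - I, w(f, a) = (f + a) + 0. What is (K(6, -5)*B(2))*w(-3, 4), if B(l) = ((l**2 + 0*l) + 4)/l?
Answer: 0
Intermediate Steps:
w(f, a) = a + f (w(f, a) = (a + f) + 0 = a + f)
B(l) = (4 + l**2)/l (B(l) = ((l**2 + 0) + 4)/l = (l**2 + 4)/l = (4 + l**2)/l)
(K(6, -5)*B(2))*w(-3, 4) = ((6 - 1*6)*(2 + 4/2))*(4 - 3) = ((6 - 6)*(2 + 4*(1/2)))*1 = (0*(2 + 2))*1 = (0*4)*1 = 0*1 = 0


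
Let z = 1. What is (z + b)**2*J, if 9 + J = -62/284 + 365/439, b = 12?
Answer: -88356749/62338 ≈ -1417.4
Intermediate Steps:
J = -522821/62338 (J = -9 + (-62/284 + 365/439) = -9 + (-62*1/284 + 365*(1/439)) = -9 + (-31/142 + 365/439) = -9 + 38221/62338 = -522821/62338 ≈ -8.3869)
(z + b)**2*J = (1 + 12)**2*(-522821/62338) = 13**2*(-522821/62338) = 169*(-522821/62338) = -88356749/62338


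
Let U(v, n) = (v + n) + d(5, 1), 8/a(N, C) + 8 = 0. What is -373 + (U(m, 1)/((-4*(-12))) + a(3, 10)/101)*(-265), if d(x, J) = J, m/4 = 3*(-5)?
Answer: -121607/2424 ≈ -50.168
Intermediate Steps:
a(N, C) = -1 (a(N, C) = 8/(-8 + 0) = 8/(-8) = 8*(-1/8) = -1)
m = -60 (m = 4*(3*(-5)) = 4*(-15) = -60)
U(v, n) = 1 + n + v (U(v, n) = (v + n) + 1 = (n + v) + 1 = 1 + n + v)
-373 + (U(m, 1)/((-4*(-12))) + a(3, 10)/101)*(-265) = -373 + ((1 + 1 - 60)/((-4*(-12))) - 1/101)*(-265) = -373 + (-58/48 - 1*1/101)*(-265) = -373 + (-58*1/48 - 1/101)*(-265) = -373 + (-29/24 - 1/101)*(-265) = -373 - 2953/2424*(-265) = -373 + 782545/2424 = -121607/2424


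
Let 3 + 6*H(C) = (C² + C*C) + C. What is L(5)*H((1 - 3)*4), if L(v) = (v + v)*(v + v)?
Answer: 1950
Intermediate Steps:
L(v) = 4*v² (L(v) = (2*v)*(2*v) = 4*v²)
H(C) = -½ + C²/3 + C/6 (H(C) = -½ + ((C² + C*C) + C)/6 = -½ + ((C² + C²) + C)/6 = -½ + (2*C² + C)/6 = -½ + (C + 2*C²)/6 = -½ + (C²/3 + C/6) = -½ + C²/3 + C/6)
L(5)*H((1 - 3)*4) = (4*5²)*(-½ + ((1 - 3)*4)²/3 + ((1 - 3)*4)/6) = (4*25)*(-½ + (-2*4)²/3 + (-2*4)/6) = 100*(-½ + (⅓)*(-8)² + (⅙)*(-8)) = 100*(-½ + (⅓)*64 - 4/3) = 100*(-½ + 64/3 - 4/3) = 100*(39/2) = 1950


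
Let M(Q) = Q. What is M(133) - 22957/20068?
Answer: 2646087/20068 ≈ 131.86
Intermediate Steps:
M(133) - 22957/20068 = 133 - 22957/20068 = 2646087/20068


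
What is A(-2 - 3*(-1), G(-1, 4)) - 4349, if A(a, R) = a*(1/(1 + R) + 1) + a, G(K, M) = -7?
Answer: -26083/6 ≈ -4347.2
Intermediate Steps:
A(a, R) = a + a*(1 + 1/(1 + R)) (A(a, R) = a*(1 + 1/(1 + R)) + a = a + a*(1 + 1/(1 + R)))
A(-2 - 3*(-1), G(-1, 4)) - 4349 = (-2 - 3*(-1))*(3 + 2*(-7))/(1 - 7) - 4349 = (-2 + 3)*(3 - 14)/(-6) - 4349 = 1*(-1/6)*(-11) - 4349 = 11/6 - 4349 = -26083/6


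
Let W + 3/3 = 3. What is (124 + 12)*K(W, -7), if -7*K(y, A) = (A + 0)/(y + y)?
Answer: 34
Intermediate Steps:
W = 2 (W = -1 + 3 = 2)
K(y, A) = -A/(14*y) (K(y, A) = -(A + 0)/(7*(y + y)) = -A/(7*(2*y)) = -A*1/(2*y)/7 = -A/(14*y))
(124 + 12)*K(W, -7) = (124 + 12)*(-1/14*(-7)/2) = 136*(-1/14*(-7)*1/2) = 136*(1/4) = 34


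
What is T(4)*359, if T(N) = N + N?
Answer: 2872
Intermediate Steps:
T(N) = 2*N
T(4)*359 = (2*4)*359 = 8*359 = 2872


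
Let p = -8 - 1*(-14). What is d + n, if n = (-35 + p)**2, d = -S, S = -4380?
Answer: 5221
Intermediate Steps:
p = 6 (p = -8 + 14 = 6)
d = 4380 (d = -1*(-4380) = 4380)
n = 841 (n = (-35 + 6)**2 = (-29)**2 = 841)
d + n = 4380 + 841 = 5221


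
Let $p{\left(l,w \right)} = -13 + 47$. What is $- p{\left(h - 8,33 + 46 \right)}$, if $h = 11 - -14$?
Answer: $-34$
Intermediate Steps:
$h = 25$ ($h = 11 + 14 = 25$)
$p{\left(l,w \right)} = 34$
$- p{\left(h - 8,33 + 46 \right)} = \left(-1\right) 34 = -34$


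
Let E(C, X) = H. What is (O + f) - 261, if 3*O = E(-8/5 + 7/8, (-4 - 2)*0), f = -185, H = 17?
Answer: -1321/3 ≈ -440.33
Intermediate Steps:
E(C, X) = 17
O = 17/3 (O = (1/3)*17 = 17/3 ≈ 5.6667)
(O + f) - 261 = (17/3 - 185) - 261 = -538/3 - 261 = -1321/3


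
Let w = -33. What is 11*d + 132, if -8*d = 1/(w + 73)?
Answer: 42229/320 ≈ 131.97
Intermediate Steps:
d = -1/320 (d = -1/(8*(-33 + 73)) = -1/8/40 = -1/8*1/40 = -1/320 ≈ -0.0031250)
11*d + 132 = 11*(-1/320) + 132 = -11/320 + 132 = 42229/320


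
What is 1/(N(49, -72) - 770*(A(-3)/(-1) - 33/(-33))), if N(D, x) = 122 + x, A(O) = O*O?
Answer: 1/6210 ≈ 0.00016103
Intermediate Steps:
A(O) = O²
1/(N(49, -72) - 770*(A(-3)/(-1) - 33/(-33))) = 1/((122 - 72) - 770*((-3)²/(-1) - 33/(-33))) = 1/(50 - 770*(9*(-1) - 33*(-1/33))) = 1/(50 - 770*(-9 + 1)) = 1/(50 - 770*(-8)) = 1/(50 + 6160) = 1/6210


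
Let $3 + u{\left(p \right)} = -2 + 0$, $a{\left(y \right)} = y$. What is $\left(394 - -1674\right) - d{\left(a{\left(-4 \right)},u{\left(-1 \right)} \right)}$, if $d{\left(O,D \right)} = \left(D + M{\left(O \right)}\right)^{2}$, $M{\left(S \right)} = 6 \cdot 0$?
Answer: $2043$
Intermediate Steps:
$M{\left(S \right)} = 0$
$u{\left(p \right)} = -5$ ($u{\left(p \right)} = -3 + \left(-2 + 0\right) = -3 - 2 = -5$)
$d{\left(O,D \right)} = D^{2}$ ($d{\left(O,D \right)} = \left(D + 0\right)^{2} = D^{2}$)
$\left(394 - -1674\right) - d{\left(a{\left(-4 \right)},u{\left(-1 \right)} \right)} = \left(394 - -1674\right) - \left(-5\right)^{2} = \left(394 + 1674\right) - 25 = 2068 - 25 = 2043$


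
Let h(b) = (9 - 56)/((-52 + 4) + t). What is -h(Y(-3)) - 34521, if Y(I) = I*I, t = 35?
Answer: -448820/13 ≈ -34525.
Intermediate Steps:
Y(I) = I²
h(b) = 47/13 (h(b) = (9 - 56)/((-52 + 4) + 35) = -47/(-48 + 35) = -47/(-13) = -47*(-1/13) = 47/13)
-h(Y(-3)) - 34521 = -1*47/13 - 34521 = -47/13 - 34521 = -448820/13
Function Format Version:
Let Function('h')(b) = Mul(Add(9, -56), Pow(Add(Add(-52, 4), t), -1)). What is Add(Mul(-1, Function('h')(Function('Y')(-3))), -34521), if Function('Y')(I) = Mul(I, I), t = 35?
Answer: Rational(-448820, 13) ≈ -34525.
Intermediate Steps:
Function('Y')(I) = Pow(I, 2)
Function('h')(b) = Rational(47, 13) (Function('h')(b) = Mul(Add(9, -56), Pow(Add(Add(-52, 4), 35), -1)) = Mul(-47, Pow(Add(-48, 35), -1)) = Mul(-47, Pow(-13, -1)) = Mul(-47, Rational(-1, 13)) = Rational(47, 13))
Add(Mul(-1, Function('h')(Function('Y')(-3))), -34521) = Add(Mul(-1, Rational(47, 13)), -34521) = Add(Rational(-47, 13), -34521) = Rational(-448820, 13)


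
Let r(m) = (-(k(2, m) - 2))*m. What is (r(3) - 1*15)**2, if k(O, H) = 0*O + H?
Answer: 324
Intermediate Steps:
k(O, H) = H (k(O, H) = 0 + H = H)
r(m) = m*(2 - m) (r(m) = (-(m - 2))*m = (-(-2 + m))*m = (2 - m)*m = m*(2 - m))
(r(3) - 1*15)**2 = (3*(2 - 1*3) - 1*15)**2 = (3*(2 - 3) - 15)**2 = (3*(-1) - 15)**2 = (-3 - 15)**2 = (-18)**2 = 324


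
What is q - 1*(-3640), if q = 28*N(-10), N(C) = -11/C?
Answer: 18354/5 ≈ 3670.8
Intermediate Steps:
q = 154/5 (q = 28*(-11/(-10)) = 28*(-11*(-1/10)) = 28*(11/10) = 154/5 ≈ 30.800)
q - 1*(-3640) = 154/5 - 1*(-3640) = 154/5 + 3640 = 18354/5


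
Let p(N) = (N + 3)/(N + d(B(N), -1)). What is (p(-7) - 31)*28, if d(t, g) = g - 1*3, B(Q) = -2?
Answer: -9436/11 ≈ -857.82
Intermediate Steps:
d(t, g) = -3 + g (d(t, g) = g - 3 = -3 + g)
p(N) = (3 + N)/(-4 + N) (p(N) = (N + 3)/(N + (-3 - 1)) = (3 + N)/(N - 4) = (3 + N)/(-4 + N))
(p(-7) - 31)*28 = ((3 - 7)/(-4 - 7) - 31)*28 = (-4/(-11) - 31)*28 = (-1/11*(-4) - 31)*28 = (4/11 - 31)*28 = -337/11*28 = -9436/11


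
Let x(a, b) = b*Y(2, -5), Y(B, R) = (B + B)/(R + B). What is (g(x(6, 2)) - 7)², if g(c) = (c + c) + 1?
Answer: 1156/9 ≈ 128.44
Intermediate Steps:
Y(B, R) = 2*B/(B + R) (Y(B, R) = (2*B)/(B + R) = 2*B/(B + R))
x(a, b) = -4*b/3 (x(a, b) = b*(2*2/(2 - 5)) = b*(2*2/(-3)) = b*(2*2*(-⅓)) = b*(-4/3) = -4*b/3)
g(c) = 1 + 2*c (g(c) = 2*c + 1 = 1 + 2*c)
(g(x(6, 2)) - 7)² = ((1 + 2*(-4/3*2)) - 7)² = ((1 + 2*(-8/3)) - 7)² = ((1 - 16/3) - 7)² = (-13/3 - 7)² = (-34/3)² = 1156/9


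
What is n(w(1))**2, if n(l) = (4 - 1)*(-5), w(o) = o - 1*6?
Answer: 225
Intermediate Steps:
w(o) = -6 + o (w(o) = o - 6 = -6 + o)
n(l) = -15 (n(l) = 3*(-5) = -15)
n(w(1))**2 = (-15)**2 = 225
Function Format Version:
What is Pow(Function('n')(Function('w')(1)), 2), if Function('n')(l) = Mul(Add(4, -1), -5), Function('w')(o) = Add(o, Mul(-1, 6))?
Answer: 225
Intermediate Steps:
Function('w')(o) = Add(-6, o) (Function('w')(o) = Add(o, -6) = Add(-6, o))
Function('n')(l) = -15 (Function('n')(l) = Mul(3, -5) = -15)
Pow(Function('n')(Function('w')(1)), 2) = Pow(-15, 2) = 225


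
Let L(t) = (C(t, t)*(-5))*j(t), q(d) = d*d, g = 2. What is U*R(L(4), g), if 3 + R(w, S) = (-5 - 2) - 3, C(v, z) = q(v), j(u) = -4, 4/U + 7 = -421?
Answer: 13/107 ≈ 0.12150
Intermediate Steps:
U = -1/107 (U = 4/(-7 - 421) = 4/(-428) = 4*(-1/428) = -1/107 ≈ -0.0093458)
q(d) = d**2
C(v, z) = v**2
L(t) = 20*t**2 (L(t) = (t**2*(-5))*(-4) = -5*t**2*(-4) = 20*t**2)
R(w, S) = -13 (R(w, S) = -3 + ((-5 - 2) - 3) = -3 + (-7 - 3) = -3 - 10 = -13)
U*R(L(4), g) = -1/107*(-13) = 13/107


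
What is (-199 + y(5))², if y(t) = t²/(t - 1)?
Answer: 594441/16 ≈ 37153.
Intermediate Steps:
y(t) = t²/(-1 + t)
(-199 + y(5))² = (-199 + 5²/(-1 + 5))² = (-199 + 25/4)² = (-771/4)² = 594441/16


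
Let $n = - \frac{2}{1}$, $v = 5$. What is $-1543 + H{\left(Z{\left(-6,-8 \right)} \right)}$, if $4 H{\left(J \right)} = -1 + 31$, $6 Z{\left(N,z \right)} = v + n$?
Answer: $- \frac{3071}{2} \approx -1535.5$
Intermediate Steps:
$n = -2$ ($n = \left(-2\right) 1 = -2$)
$Z{\left(N,z \right)} = \frac{1}{2}$ ($Z{\left(N,z \right)} = \frac{5 - 2}{6} = \frac{1}{6} \cdot 3 = \frac{1}{2}$)
$H{\left(J \right)} = \frac{15}{2}$ ($H{\left(J \right)} = \frac{-1 + 31}{4} = \frac{1}{4} \cdot 30 = \frac{15}{2}$)
$-1543 + H{\left(Z{\left(-6,-8 \right)} \right)} = -1543 + \frac{15}{2} = - \frac{3071}{2}$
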